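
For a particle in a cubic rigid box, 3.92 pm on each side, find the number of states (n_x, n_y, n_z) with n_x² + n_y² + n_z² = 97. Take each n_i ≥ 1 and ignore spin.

The level has n_x² + n_y² + n_z² = 97. The ordered positive-integer solutions are (5, 6, 6), (6, 5, 6), (6, 6, 5).
That gives 3 states.

degeneracy = 3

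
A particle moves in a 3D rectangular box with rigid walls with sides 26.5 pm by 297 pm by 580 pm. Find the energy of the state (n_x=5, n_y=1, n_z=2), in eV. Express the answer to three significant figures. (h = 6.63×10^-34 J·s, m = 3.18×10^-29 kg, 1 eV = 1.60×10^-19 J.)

E = 385 eV

For a 3D rectangular well E = (h²/8m)·Σ n_i²/L_i² = (6.63×10^-34)²/(8·3.18×10^-29) · [5²/(26.5 pm)² + 1²/(297 pm)² + 2²/(580 pm)²].
Evaluating gives E = 6.155×10^-17 J = 385 eV.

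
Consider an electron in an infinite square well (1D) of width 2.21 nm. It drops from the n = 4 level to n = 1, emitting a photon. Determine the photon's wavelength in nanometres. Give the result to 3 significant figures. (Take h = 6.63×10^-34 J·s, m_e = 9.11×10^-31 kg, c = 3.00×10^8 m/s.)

E_1 = h²/(8m_eL²) = 1.235×10^-20 J, so ΔE = (4² − 1²)E_1 = 1.853×10^-19 J.
λ = hc/ΔE = (6.63×10^-34·3.00×10^8)/1.853×10^-19 = 1.07×10^-6 m = 1.07×10^3 nm.

λ = 1.07×10^3 nm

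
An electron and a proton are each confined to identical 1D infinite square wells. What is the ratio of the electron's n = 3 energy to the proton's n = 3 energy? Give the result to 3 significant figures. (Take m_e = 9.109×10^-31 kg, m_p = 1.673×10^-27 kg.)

1.84×10^3

E_n ∝ 1/m at fixed n and L, so the ratio is m_p/m_e = 1.673×10^-27/9.109×10^-31 = 1.84×10^3.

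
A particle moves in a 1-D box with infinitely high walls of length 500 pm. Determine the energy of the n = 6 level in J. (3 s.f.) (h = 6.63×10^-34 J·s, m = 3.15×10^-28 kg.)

For an infinite well E_n = n²h²/(8mL²), so E_1 = h²/(8mL²) = (6.63×10^-34)²/(8·3.15×10^-28·(5.00×10^-10 m)²) = 6.977×10^-22 J.
Then E_6 = 6²·E_1 = 36·6.977×10^-22 J = 2.51×10^-20 J.

E_6 = 2.51×10^-20 J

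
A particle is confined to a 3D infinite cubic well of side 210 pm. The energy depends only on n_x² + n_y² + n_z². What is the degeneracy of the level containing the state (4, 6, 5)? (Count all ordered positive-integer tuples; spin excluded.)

degeneracy = 12

The level has n_x² + n_y² + n_z² = 77. The ordered positive-integer solutions are (2, 3, 8), (2, 8, 3), (3, 2, 8), (3, 8, 2), (4, 5, 6), (4, 6, 5), (5, 4, 6), (5, 6, 4), (6, 4, 5), (6, 5, 4), (8, 2, 3), (8, 3, 2).
That gives 12 states.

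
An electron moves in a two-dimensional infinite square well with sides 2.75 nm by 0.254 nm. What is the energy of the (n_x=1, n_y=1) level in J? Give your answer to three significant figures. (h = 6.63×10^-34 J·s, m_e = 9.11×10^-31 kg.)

E = 9.43×10^-19 J

For a 2D rectangular well E = (h²/8m_e)·Σ n_i²/L_i² = (6.63×10^-34)²/(8·9.11×10^-31) · [1²/(2.75 nm)² + 1²/(0.254 nm)²].
Evaluating gives E = 9.43×10^-19 J.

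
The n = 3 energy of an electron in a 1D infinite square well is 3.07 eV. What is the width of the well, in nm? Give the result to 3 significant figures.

From E_n = n²h²/(8m_eL²), L = n·h/√(8m_eE_n).
E_3 = 3.07 eV = 4.918×10^-19 J, so L = 3·6.626×10^-34/√(8·9.109×10^-31·4.918×10^-19) = 1.05×10^-9 m = 1.05 nm.

L = 1.05 nm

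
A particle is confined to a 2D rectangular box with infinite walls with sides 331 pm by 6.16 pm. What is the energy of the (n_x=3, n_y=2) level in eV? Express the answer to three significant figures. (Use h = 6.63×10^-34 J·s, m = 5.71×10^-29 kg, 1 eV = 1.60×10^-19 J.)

For a 2D rectangular well E = (h²/8m)·Σ n_i²/L_i² = (6.63×10^-34)²/(8·5.71×10^-29) · [3²/(331 pm)² + 2²/(6.16 pm)²].
Evaluating gives E = 1.015×10^-16 J = 634 eV.

E = 634 eV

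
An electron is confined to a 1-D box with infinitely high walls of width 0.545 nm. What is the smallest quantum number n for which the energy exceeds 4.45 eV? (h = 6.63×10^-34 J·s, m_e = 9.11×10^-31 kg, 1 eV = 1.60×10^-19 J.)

n = 2

E_1 = h²/(8m_eL²) = 2.031×10^-19 J = 1.269 eV.
Need n² > 4.45/1.269 = 3.507, i.e. n > 1.873.
The smallest integer satisfying this is n = 2.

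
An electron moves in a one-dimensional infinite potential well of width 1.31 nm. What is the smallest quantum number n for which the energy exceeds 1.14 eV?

n = 3

E_1 = h²/(8m_eL²) = 3.511×10^-20 J = 0.2192 eV.
Need n² > 1.14/0.2192 = 5.201, i.e. n > 2.281.
The smallest integer satisfying this is n = 3.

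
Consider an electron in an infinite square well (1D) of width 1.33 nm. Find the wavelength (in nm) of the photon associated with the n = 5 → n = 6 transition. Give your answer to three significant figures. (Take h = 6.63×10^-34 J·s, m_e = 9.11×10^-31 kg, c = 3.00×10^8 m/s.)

λ = 530 nm

E_1 = h²/(8m_eL²) = 3.410×10^-20 J, so ΔE = (6² − 5²)E_1 = 3.751×10^-19 J.
λ = hc/ΔE = (6.63×10^-34·3.00×10^8)/3.751×10^-19 = 5.30×10^-7 m = 530 nm.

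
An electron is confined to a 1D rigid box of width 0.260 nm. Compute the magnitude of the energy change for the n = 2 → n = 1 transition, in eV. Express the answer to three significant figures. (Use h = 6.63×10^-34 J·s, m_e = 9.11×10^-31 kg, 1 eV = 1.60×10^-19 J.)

|ΔE| = 16.7 eV

E_1 = h²/(8m_eL²) = 8.922×10^-19 J.
|ΔE| = |2² − 1²|·E_1 = 3·8.922×10^-19 J = 2.677×10^-18 J = 16.7 eV.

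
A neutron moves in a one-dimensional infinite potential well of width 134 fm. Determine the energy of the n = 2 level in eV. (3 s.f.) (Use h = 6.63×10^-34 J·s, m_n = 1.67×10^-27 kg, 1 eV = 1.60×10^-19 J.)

E_2 = 4.58×10^4 eV

For an infinite well E_n = n²h²/(8m_nL²), so E_1 = h²/(8m_nL²) = (6.63×10^-34)²/(8·1.67×10^-27·(1.34×10^-13 m)²) = 1.832×10^-15 J.
Then E_2 = 2²·E_1 = 4·1.832×10^-15 J = 7.328×10^-15 J.
Converting, E_2 = 7.328×10^-15 J / (1.60×10^-19 J/eV) = 4.58×10^4 eV.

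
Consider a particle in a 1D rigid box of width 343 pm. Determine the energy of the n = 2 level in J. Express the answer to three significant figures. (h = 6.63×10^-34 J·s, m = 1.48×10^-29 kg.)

E_2 = 1.26×10^-19 J

For an infinite well E_n = n²h²/(8mL²), so E_1 = h²/(8mL²) = (6.63×10^-34)²/(8·1.48×10^-29·(3.43×10^-10 m)²) = 3.156×10^-20 J.
Then E_2 = 2²·E_1 = 4·3.156×10^-20 J = 1.26×10^-19 J.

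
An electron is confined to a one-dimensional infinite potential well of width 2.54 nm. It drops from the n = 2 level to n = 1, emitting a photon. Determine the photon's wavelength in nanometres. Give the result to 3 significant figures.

E_1 = h²/(8m_eL²) = 9.338×10^-21 J, so ΔE = (2² − 1²)E_1 = 2.801×10^-20 J.
λ = hc/ΔE = (6.626×10^-34·2.998×10^8)/2.801×10^-20 = 7.09×10^-6 m = 7.09×10^3 nm.

λ = 7.09×10^3 nm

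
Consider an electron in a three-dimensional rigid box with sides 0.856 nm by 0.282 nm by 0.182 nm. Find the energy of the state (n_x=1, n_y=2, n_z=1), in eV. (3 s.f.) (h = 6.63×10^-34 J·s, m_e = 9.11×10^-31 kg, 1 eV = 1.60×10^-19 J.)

E = 30.9 eV

For a 3D rectangular well E = (h²/8m_e)·Σ n_i²/L_i² = (6.63×10^-34)²/(8·9.11×10^-31) · [1²/(0.856 nm)² + 2²/(0.282 nm)² + 1²/(0.182 nm)²].
Evaluating gives E = 4.937×10^-18 J = 30.9 eV.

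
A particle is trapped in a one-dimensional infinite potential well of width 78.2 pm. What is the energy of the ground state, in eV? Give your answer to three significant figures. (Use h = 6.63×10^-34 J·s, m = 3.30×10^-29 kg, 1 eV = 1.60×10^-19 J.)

E_1 = 1.70 eV

For an infinite well E_n = n²h²/(8mL²), so E_1 = h²/(8mL²) = (6.63×10^-34)²/(8·3.30×10^-29·(7.82×10^-11 m)²) = 2.723×10^-19 J.
Converting, E_1 = 2.723×10^-19 J / (1.60×10^-19 J/eV) = 1.70 eV.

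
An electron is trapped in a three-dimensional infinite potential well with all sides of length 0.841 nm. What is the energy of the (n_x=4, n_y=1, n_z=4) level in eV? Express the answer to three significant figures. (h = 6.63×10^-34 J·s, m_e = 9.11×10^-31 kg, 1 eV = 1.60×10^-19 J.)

E = 17.6 eV

For a 3D rectangular well E = (h²/8m_e)·Σ n_i²/L_i² = (6.63×10^-34)²/(8·9.11×10^-31) · [4²/(0.841 nm)² + 1²/(0.841 nm)² + 4²/(0.841 nm)²].
Evaluating gives E = 2.814×10^-18 J = 17.6 eV.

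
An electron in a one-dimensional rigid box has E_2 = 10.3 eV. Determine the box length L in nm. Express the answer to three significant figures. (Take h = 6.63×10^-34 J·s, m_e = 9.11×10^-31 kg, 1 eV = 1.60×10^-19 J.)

From E_n = n²h²/(8m_eL²), L = n·h/√(8m_eE_n).
E_2 = 10.3 eV = 1.648×10^-18 J, so L = 2·6.63×10^-34/√(8·9.11×10^-31·1.648×10^-18) = 3.83×10^-10 m = 0.383 nm.

L = 0.383 nm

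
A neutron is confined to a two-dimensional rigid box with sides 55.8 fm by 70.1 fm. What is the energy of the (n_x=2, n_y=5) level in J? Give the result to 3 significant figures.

For a 2D rectangular well E = (h²/8m_n)·Σ n_i²/L_i² = (6.626×10^-34)²/(8·1.675×10^-27) · [2²/(55.8 fm)² + 5²/(70.1 fm)²].
Evaluating gives E = 2.09×10^-13 J.

E = 2.09×10^-13 J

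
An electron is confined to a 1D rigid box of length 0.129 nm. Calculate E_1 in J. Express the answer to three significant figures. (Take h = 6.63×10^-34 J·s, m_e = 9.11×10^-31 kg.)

For an infinite well E_n = n²h²/(8m_eL²), so E_1 = h²/(8m_eL²) = (6.63×10^-34)²/(8·9.11×10^-31·(1.29×10^-10 m)²) = 3.624×10^-18 J.

E_1 = 3.62×10^-18 J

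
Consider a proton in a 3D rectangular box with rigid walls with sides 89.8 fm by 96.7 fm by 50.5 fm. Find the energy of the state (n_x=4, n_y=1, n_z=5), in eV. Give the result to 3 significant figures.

E = 2.44×10^6 eV

For a 3D rectangular well E = (h²/8m_p)·Σ n_i²/L_i² = (6.626×10^-34)²/(8·1.673×10^-27) · [4²/(89.8 fm)² + 1²/(96.7 fm)² + 5²/(50.5 fm)²].
Evaluating gives E = 3.902×10^-13 J = 2.44×10^6 eV.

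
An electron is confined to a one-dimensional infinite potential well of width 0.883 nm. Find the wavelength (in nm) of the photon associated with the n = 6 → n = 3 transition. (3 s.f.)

λ = 95.2 nm

E_1 = h²/(8m_eL²) = 7.727×10^-20 J, so ΔE = (6² − 3²)E_1 = 2.086×10^-18 J.
λ = hc/ΔE = (6.626×10^-34·2.998×10^8)/2.086×10^-18 = 9.52×10^-8 m = 95.2 nm.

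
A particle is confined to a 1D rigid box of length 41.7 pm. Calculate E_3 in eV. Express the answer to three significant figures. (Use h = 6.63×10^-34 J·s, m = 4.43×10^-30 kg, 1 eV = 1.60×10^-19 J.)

E_3 = 401 eV

For an infinite well E_n = n²h²/(8mL²), so E_1 = h²/(8mL²) = (6.63×10^-34)²/(8·4.43×10^-30·(4.17×10^-11 m)²) = 7.133×10^-18 J.
Then E_3 = 3²·E_1 = 9·7.133×10^-18 J = 6.420×10^-17 J.
Converting, E_3 = 6.420×10^-17 J / (1.60×10^-19 J/eV) = 401 eV.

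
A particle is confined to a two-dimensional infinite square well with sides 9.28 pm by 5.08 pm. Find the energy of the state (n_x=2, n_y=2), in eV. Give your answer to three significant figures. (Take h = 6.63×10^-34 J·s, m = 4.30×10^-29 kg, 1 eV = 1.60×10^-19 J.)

For a 2D rectangular well E = (h²/8m)·Σ n_i²/L_i² = (6.63×10^-34)²/(8·4.30×10^-29) · [2²/(9.28 pm)² + 2²/(5.08 pm)²].
Evaluating gives E = 2.574×10^-16 J = 1.61×10^3 eV.

E = 1.61×10^3 eV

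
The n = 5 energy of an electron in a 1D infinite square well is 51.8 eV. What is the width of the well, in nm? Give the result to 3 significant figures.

L = 0.426 nm

From E_n = n²h²/(8m_eL²), L = n·h/√(8m_eE_n).
E_5 = 51.8 eV = 8.298×10^-18 J, so L = 5·6.626×10^-34/√(8·9.109×10^-31·8.298×10^-18) = 4.26×10^-10 m = 0.426 nm.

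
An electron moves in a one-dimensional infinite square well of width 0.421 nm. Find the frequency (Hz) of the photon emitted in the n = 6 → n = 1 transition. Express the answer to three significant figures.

f = 1.80×10^16 Hz

E_1 = h²/(8m_eL²) = 3.399×10^-19 J and ΔE = (6² − 1²)E_1 = 1.190×10^-17 J.
f = ΔE/h = 1.190×10^-17/6.626×10^-34 = 1.80×10^16 Hz.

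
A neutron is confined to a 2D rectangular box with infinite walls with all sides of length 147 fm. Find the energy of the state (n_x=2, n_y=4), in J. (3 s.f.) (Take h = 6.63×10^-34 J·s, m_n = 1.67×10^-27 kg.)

For a 2D rectangular well E = (h²/8m_n)·Σ n_i²/L_i² = (6.63×10^-34)²/(8·1.67×10^-27) · [2²/(147 fm)² + 4²/(147 fm)²].
Evaluating gives E = 3.05×10^-14 J.

E = 3.05×10^-14 J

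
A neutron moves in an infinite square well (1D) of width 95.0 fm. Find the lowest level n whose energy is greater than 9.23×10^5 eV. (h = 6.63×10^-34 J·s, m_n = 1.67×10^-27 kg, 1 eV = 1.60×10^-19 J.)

E_1 = h²/(8m_nL²) = 3.646×10^-15 J = 2.279×10^4 eV.
Need n² > 9.23×10^5/2.279×10^4 = 40.50, i.e. n > 6.364.
The smallest integer satisfying this is n = 7.

n = 7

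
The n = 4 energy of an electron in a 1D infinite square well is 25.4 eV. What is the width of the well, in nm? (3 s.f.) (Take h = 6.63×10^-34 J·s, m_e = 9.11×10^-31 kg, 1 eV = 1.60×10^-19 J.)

From E_n = n²h²/(8m_eL²), L = n·h/√(8m_eE_n).
E_4 = 25.4 eV = 4.064×10^-18 J, so L = 4·6.63×10^-34/√(8·9.11×10^-31·4.064×10^-18) = 4.87×10^-10 m = 0.487 nm.

L = 0.487 nm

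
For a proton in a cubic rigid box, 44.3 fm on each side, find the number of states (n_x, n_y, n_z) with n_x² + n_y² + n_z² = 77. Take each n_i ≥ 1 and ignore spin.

degeneracy = 12

The level has n_x² + n_y² + n_z² = 77. The ordered positive-integer solutions are (2, 3, 8), (2, 8, 3), (3, 2, 8), (3, 8, 2), (4, 5, 6), (4, 6, 5), (5, 4, 6), (5, 6, 4), (6, 4, 5), (6, 5, 4), (8, 2, 3), (8, 3, 2).
That gives 12 states.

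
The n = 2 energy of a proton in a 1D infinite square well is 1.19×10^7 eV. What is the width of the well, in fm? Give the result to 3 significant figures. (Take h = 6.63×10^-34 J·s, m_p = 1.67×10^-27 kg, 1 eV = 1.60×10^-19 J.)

L = 8.31 fm

From E_n = n²h²/(8m_pL²), L = n·h/√(8m_pE_n).
E_2 = 1.19×10^7 eV = 1.904×10^-12 J, so L = 2·6.63×10^-34/√(8·1.67×10^-27·1.904×10^-12) = 8.31×10^-15 m = 8.31 fm.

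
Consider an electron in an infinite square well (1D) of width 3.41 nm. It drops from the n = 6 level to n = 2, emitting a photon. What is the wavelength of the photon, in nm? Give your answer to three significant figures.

λ = 1.20×10^3 nm

E_1 = h²/(8m_eL²) = 5.181×10^-21 J, so ΔE = (6² − 2²)E_1 = 1.658×10^-19 J.
λ = hc/ΔE = (6.626×10^-34·2.998×10^8)/1.658×10^-19 = 1.20×10^-6 m = 1.20×10^3 nm.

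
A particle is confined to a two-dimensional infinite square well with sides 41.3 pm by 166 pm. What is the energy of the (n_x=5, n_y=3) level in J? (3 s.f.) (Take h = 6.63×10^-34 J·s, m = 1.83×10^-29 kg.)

E = 4.50×10^-17 J

For a 2D rectangular well E = (h²/8m)·Σ n_i²/L_i² = (6.63×10^-34)²/(8·1.83×10^-29) · [5²/(41.3 pm)² + 3²/(166 pm)²].
Evaluating gives E = 4.50×10^-17 J.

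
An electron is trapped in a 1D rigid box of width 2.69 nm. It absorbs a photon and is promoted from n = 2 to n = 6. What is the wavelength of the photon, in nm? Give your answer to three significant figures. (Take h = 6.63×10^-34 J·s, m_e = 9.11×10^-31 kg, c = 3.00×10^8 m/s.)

E_1 = h²/(8m_eL²) = 8.335×10^-21 J, so ΔE = (6² − 2²)E_1 = 2.667×10^-19 J.
λ = hc/ΔE = (6.63×10^-34·3.00×10^8)/2.667×10^-19 = 7.46×10^-7 m = 746 nm.

λ = 746 nm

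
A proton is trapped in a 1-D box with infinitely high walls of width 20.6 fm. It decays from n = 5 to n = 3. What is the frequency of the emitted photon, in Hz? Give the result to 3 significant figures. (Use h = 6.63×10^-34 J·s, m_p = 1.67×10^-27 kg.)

E_1 = h²/(8m_pL²) = 7.753×10^-14 J and ΔE = (5² − 3²)E_1 = 1.240×10^-12 J.
f = ΔE/h = 1.240×10^-12/6.63×10^-34 = 1.87×10^21 Hz.

f = 1.87×10^21 Hz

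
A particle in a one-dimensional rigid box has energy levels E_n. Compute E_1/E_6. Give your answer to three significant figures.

E_n ∝ n², so E_1/E_6 = 1²/6² = 1/36 = 0.0278.

0.0278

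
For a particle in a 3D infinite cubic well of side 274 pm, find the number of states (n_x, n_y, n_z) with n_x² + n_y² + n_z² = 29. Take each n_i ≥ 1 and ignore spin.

degeneracy = 6

The level has n_x² + n_y² + n_z² = 29. The ordered positive-integer solutions are (2, 3, 4), (2, 4, 3), (3, 2, 4), (3, 4, 2), (4, 2, 3), (4, 3, 2).
That gives 6 states.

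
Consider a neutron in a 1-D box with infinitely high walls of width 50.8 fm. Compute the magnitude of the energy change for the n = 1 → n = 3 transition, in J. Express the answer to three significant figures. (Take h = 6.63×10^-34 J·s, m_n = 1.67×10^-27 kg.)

|ΔE| = 1.02×10^-13 J

E_1 = h²/(8m_nL²) = 1.275×10^-14 J.
|ΔE| = |1² − 3²|·E_1 = 8·1.275×10^-14 J = 1.02×10^-13 J.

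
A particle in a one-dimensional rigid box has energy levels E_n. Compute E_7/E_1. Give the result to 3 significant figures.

E_n ∝ n², so E_7/E_1 = 7²/1² = 49/1 = 49.0.

49.0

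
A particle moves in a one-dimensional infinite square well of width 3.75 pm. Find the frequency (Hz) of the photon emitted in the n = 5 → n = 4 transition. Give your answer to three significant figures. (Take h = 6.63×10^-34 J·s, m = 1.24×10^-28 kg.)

f = 4.28×10^17 Hz

E_1 = h²/(8mL²) = 3.151×10^-17 J and ΔE = (5² − 4²)E_1 = 2.836×10^-16 J.
f = ΔE/h = 2.836×10^-16/6.63×10^-34 = 4.28×10^17 Hz.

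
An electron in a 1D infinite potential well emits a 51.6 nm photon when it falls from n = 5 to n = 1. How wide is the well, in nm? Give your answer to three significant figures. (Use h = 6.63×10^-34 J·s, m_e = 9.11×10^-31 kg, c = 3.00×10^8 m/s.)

L = 0.613 nm

The photon carries ΔE = hc/λ = 6.63×10^-34·3.00×10^8/5.16×10^-8 m = 3.855×10^-18 J.
Since ΔE = (5² − 1²)E_1, E_1 = 1.606×10^-19 J, and L = h/√(8m_eE_1) = 6.13×10^-10 m = 0.613 nm.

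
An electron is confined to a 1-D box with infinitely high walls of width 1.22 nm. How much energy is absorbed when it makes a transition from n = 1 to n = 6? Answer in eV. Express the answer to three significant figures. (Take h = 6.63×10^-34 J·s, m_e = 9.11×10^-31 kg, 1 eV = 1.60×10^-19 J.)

E_1 = h²/(8m_eL²) = 4.052×10^-20 J.
|ΔE| = |1² − 6²|·E_1 = 35·4.052×10^-20 J = 1.418×10^-18 J = 8.86 eV.

|ΔE| = 8.86 eV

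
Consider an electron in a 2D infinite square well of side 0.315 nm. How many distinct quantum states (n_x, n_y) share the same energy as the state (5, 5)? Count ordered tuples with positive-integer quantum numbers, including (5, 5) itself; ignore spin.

The level has n_x² + n_y² = 50. The ordered positive-integer solutions are (1, 7), (5, 5), (7, 1).
That gives 3 states.

degeneracy = 3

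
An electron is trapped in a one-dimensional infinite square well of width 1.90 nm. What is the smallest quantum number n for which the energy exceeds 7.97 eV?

E_1 = h²/(8m_eL²) = 1.669×10^-20 J = 0.1042 eV.
Need n² > 7.97/0.1042 = 76.49, i.e. n > 8.746.
The smallest integer satisfying this is n = 9.

n = 9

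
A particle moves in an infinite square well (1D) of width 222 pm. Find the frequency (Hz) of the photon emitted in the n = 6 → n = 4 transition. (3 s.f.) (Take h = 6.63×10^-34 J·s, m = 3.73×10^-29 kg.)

f = 9.02×10^14 Hz

E_1 = h²/(8mL²) = 2.989×10^-20 J and ΔE = (6² − 4²)E_1 = 5.978×10^-19 J.
f = ΔE/h = 5.978×10^-19/6.63×10^-34 = 9.02×10^14 Hz.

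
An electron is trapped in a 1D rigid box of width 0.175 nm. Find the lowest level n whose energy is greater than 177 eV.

n = 4

E_1 = h²/(8m_eL²) = 1.967×10^-18 J = 12.28 eV.
Need n² > 177/12.28 = 14.41, i.e. n > 3.796.
The smallest integer satisfying this is n = 4.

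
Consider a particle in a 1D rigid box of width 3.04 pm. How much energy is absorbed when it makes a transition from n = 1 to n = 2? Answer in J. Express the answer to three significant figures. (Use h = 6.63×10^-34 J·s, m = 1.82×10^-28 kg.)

|ΔE| = 9.80×10^-17 J

E_1 = h²/(8mL²) = 3.267×10^-17 J.
|ΔE| = |1² − 2²|·E_1 = 3·3.267×10^-17 J = 9.80×10^-17 J.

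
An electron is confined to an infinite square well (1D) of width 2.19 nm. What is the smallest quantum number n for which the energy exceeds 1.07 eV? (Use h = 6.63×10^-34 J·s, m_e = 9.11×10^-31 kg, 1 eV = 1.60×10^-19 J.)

E_1 = h²/(8m_eL²) = 1.258×10^-20 J = 0.07863 eV.
Need n² > 1.07/0.07863 = 13.61, i.e. n > 3.689.
The smallest integer satisfying this is n = 4.

n = 4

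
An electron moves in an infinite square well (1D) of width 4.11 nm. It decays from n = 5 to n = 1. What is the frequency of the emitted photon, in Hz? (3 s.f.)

f = 1.29×10^14 Hz

E_1 = h²/(8m_eL²) = 3.567×10^-21 J and ΔE = (5² − 1²)E_1 = 8.561×10^-20 J.
f = ΔE/h = 8.561×10^-20/6.626×10^-34 = 1.29×10^14 Hz.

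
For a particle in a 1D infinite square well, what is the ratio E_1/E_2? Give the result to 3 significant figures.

0.250

E_n ∝ n², so E_1/E_2 = 1²/2² = 1/4 = 0.250.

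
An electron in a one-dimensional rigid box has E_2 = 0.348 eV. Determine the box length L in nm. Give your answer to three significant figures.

From E_n = n²h²/(8m_eL²), L = n·h/√(8m_eE_n).
E_2 = 0.348 eV = 5.575×10^-20 J, so L = 2·6.626×10^-34/√(8·9.109×10^-31·5.575×10^-20) = 2.08×10^-9 m = 2.08 nm.

L = 2.08 nm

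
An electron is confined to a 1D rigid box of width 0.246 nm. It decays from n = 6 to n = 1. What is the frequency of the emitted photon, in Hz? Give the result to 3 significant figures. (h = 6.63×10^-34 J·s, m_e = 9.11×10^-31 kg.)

E_1 = h²/(8m_eL²) = 9.967×10^-19 J and ΔE = (6² − 1²)E_1 = 3.488×10^-17 J.
f = ΔE/h = 3.488×10^-17/6.63×10^-34 = 5.26×10^16 Hz.

f = 5.26×10^16 Hz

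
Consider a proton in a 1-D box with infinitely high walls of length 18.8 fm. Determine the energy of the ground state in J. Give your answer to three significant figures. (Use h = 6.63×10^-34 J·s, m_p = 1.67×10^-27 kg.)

For an infinite well E_n = n²h²/(8m_pL²), so E_1 = h²/(8m_pL²) = (6.63×10^-34)²/(8·1.67×10^-27·(1.88×10^-14 m)²) = 9.309×10^-14 J.

E_1 = 9.31×10^-14 J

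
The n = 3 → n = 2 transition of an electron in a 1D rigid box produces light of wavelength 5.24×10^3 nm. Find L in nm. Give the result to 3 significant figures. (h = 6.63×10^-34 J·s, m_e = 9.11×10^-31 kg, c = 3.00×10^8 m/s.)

L = 2.82 nm

The photon carries ΔE = hc/λ = 6.63×10^-34·3.00×10^8/5.24×10^-6 m = 3.796×10^-20 J.
Since ΔE = (3² − 2²)E_1, E_1 = 7.592×10^-21 J, and L = h/√(8m_eE_1) = 2.82×10^-9 m = 2.82 nm.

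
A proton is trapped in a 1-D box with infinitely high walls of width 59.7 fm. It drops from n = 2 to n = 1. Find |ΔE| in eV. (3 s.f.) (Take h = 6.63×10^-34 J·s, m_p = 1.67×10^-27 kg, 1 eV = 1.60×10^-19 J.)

|ΔE| = 1.73×10^5 eV

E_1 = h²/(8m_pL²) = 9.231×10^-15 J.
|ΔE| = |2² − 1²|·E_1 = 3·9.231×10^-15 J = 2.769×10^-14 J = 1.73×10^5 eV.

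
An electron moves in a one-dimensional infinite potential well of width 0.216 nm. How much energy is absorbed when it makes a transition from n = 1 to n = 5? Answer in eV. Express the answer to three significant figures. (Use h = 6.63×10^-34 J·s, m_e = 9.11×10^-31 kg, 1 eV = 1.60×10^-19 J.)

|ΔE| = 194 eV

E_1 = h²/(8m_eL²) = 1.293×10^-18 J.
|ΔE| = |1² − 5²|·E_1 = 24·1.293×10^-18 J = 3.103×10^-17 J = 194 eV.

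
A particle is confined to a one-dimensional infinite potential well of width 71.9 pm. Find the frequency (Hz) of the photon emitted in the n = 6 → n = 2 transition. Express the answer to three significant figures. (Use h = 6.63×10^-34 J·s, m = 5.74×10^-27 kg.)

f = 8.94×10^13 Hz

E_1 = h²/(8mL²) = 1.852×10^-21 J and ΔE = (6² − 2²)E_1 = 5.926×10^-20 J.
f = ΔE/h = 5.926×10^-20/6.63×10^-34 = 8.94×10^13 Hz.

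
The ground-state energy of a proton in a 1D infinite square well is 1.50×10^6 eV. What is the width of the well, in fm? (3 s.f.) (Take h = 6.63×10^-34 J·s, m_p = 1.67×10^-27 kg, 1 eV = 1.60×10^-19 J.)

From E_n = n²h²/(8m_pL²), L = n·h/√(8m_pE_n).
E_1 = 1.50×10^6 eV = 2.400×10^-13 J, so L = 1·6.63×10^-34/√(8·1.67×10^-27·2.400×10^-13) = 1.17×10^-14 m = 11.7 fm.

L = 11.7 fm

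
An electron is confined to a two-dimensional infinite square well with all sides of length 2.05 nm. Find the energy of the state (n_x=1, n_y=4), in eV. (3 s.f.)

For a 2D rectangular well E = (h²/8m_e)·Σ n_i²/L_i² = (6.626×10^-34)²/(8·9.109×10^-31) · [1²/(2.05 nm)² + 4²/(2.05 nm)²].
Evaluating gives E = 2.437×10^-19 J = 1.52 eV.

E = 1.52 eV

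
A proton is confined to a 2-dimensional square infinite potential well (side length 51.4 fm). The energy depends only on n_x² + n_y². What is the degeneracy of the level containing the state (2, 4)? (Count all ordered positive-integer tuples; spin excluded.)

The level has n_x² + n_y² = 20. The ordered positive-integer solutions are (2, 4), (4, 2).
That gives 2 states.

degeneracy = 2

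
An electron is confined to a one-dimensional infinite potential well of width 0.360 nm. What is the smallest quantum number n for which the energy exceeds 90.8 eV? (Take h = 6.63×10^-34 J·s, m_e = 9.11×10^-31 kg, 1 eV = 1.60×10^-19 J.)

n = 6

E_1 = h²/(8m_eL²) = 4.654×10^-19 J = 2.909 eV.
Need n² > 90.8/2.909 = 31.21, i.e. n > 5.587.
The smallest integer satisfying this is n = 6.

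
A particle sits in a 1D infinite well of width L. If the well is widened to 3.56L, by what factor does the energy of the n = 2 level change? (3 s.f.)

0.0789

E_n ∝ 1/L², so the energy scales by 1/3.56² = 0.0789.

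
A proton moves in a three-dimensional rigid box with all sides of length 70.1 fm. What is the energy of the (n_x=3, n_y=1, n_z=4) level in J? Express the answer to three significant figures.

E = 1.74×10^-13 J

For a 3D rectangular well E = (h²/8m_p)·Σ n_i²/L_i² = (6.626×10^-34)²/(8·1.673×10^-27) · [3²/(70.1 fm)² + 1²/(70.1 fm)² + 4²/(70.1 fm)²].
Evaluating gives E = 1.74×10^-13 J.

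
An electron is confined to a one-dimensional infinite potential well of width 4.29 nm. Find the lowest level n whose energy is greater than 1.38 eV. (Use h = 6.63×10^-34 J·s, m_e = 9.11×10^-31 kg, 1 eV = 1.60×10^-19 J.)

E_1 = h²/(8m_eL²) = 3.277×10^-21 J = 0.02048 eV.
Need n² > 1.38/0.02048 = 67.38, i.e. n > 8.209.
The smallest integer satisfying this is n = 9.

n = 9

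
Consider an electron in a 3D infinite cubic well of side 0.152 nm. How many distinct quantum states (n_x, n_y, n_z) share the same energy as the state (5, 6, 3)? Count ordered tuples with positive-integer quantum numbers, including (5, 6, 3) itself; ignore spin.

The level has n_x² + n_y² + n_z² = 70. The ordered positive-integer solutions are (3, 5, 6), (3, 6, 5), (5, 3, 6), (5, 6, 3), (6, 3, 5), (6, 5, 3).
That gives 6 states.

degeneracy = 6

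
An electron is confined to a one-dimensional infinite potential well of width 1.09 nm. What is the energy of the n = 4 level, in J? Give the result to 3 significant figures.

For an infinite well E_n = n²h²/(8m_eL²), so E_1 = h²/(8m_eL²) = (6.626×10^-34)²/(8·9.109×10^-31·(1.09×10^-9 m)²) = 5.071×10^-20 J.
Then E_4 = 4²·E_1 = 16·5.071×10^-20 J = 8.11×10^-19 J.

E_4 = 8.11×10^-19 J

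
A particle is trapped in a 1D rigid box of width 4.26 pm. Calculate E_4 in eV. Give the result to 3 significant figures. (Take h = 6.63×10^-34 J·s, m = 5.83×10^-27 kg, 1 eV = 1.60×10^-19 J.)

For an infinite well E_n = n²h²/(8mL²), so E_1 = h²/(8mL²) = (6.63×10^-34)²/(8·5.83×10^-27·(4.26×10^-12 m)²) = 5.193×10^-19 J.
Then E_4 = 4²·E_1 = 16·5.193×10^-19 J = 8.309×10^-18 J.
Converting, E_4 = 8.309×10^-18 J / (1.60×10^-19 J/eV) = 51.9 eV.

E_4 = 51.9 eV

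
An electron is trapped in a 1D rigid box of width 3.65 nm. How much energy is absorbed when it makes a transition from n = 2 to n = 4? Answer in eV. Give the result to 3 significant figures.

|ΔE| = 0.339 eV

E_1 = h²/(8m_eL²) = 4.522×10^-21 J.
|ΔE| = |2² − 4²|·E_1 = 12·4.522×10^-21 J = 5.426×10^-20 J = 0.339 eV.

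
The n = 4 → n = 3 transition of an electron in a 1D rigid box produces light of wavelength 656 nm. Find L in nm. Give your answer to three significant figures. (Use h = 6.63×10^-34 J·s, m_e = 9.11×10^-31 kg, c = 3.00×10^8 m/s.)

L = 1.18 nm

The photon carries ΔE = hc/λ = 6.63×10^-34·3.00×10^8/6.56×10^-7 m = 3.032×10^-19 J.
Since ΔE = (4² − 3²)E_1, E_1 = 4.331×10^-20 J, and L = h/√(8m_eE_1) = 1.18×10^-9 m = 1.18 nm.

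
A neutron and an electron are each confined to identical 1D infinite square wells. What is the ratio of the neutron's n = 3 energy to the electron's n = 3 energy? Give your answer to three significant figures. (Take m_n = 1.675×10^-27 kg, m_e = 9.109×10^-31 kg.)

5.44×10^-4

E_n ∝ 1/m at fixed n and L, so the ratio is m_e/m_n = 9.109×10^-31/1.675×10^-27 = 5.44×10^-4.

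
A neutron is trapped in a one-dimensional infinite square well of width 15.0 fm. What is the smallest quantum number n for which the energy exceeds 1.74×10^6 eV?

E_1 = h²/(8m_nL²) = 1.456×10^-13 J = 9.089×10^5 eV.
Need n² > 1.74×10^6/9.089×10^5 = 1.914, i.e. n > 1.383.
The smallest integer satisfying this is n = 2.

n = 2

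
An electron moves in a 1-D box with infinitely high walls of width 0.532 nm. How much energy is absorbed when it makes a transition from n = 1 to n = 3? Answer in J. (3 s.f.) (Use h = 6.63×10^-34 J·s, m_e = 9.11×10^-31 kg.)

E_1 = h²/(8m_eL²) = 2.131×10^-19 J.
|ΔE| = |1² − 3²|·E_1 = 8·2.131×10^-19 J = 1.70×10^-18 J.

|ΔE| = 1.70×10^-18 J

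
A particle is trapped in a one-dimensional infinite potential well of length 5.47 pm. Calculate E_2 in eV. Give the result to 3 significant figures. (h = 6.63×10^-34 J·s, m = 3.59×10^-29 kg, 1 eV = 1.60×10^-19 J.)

E_2 = 1.28×10^3 eV

For an infinite well E_n = n²h²/(8mL²), so E_1 = h²/(8mL²) = (6.63×10^-34)²/(8·3.59×10^-29·(5.47×10^-12 m)²) = 5.115×10^-17 J.
Then E_2 = 2²·E_1 = 4·5.115×10^-17 J = 2.046×10^-16 J.
Converting, E_2 = 2.046×10^-16 J / (1.60×10^-19 J/eV) = 1.28×10^3 eV.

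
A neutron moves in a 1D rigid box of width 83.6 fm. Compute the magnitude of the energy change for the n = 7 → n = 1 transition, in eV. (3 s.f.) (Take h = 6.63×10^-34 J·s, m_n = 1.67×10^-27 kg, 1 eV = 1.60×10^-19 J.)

E_1 = h²/(8m_nL²) = 4.708×10^-15 J.
|ΔE| = |7² − 1²|·E_1 = 48·4.708×10^-15 J = 2.260×10^-13 J = 1.41×10^6 eV.

|ΔE| = 1.41×10^6 eV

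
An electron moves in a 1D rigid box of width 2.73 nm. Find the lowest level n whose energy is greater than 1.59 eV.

n = 6

E_1 = h²/(8m_eL²) = 8.084×10^-21 J = 0.05046 eV.
Need n² > 1.59/0.05046 = 31.51, i.e. n > 5.613.
The smallest integer satisfying this is n = 6.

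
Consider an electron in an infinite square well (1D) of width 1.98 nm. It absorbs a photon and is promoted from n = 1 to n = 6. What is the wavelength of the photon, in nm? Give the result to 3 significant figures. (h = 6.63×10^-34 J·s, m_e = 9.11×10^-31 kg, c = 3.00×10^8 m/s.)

E_1 = h²/(8m_eL²) = 1.538×10^-20 J, so ΔE = (6² − 1²)E_1 = 5.383×10^-19 J.
λ = hc/ΔE = (6.63×10^-34·3.00×10^8)/5.383×10^-19 = 3.69×10^-7 m = 369 nm.

λ = 369 nm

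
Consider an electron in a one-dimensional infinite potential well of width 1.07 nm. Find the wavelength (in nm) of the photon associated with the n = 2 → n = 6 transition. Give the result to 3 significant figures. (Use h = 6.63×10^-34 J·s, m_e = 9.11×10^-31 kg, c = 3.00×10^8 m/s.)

E_1 = h²/(8m_eL²) = 5.268×10^-20 J, so ΔE = (6² − 2²)E_1 = 1.686×10^-18 J.
λ = hc/ΔE = (6.63×10^-34·3.00×10^8)/1.686×10^-18 = 1.18×10^-7 m = 118 nm.

λ = 118 nm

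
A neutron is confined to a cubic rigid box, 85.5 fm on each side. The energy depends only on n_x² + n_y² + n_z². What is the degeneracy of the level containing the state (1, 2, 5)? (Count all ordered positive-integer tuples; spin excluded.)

degeneracy = 6

The level has n_x² + n_y² + n_z² = 30. The ordered positive-integer solutions are (1, 2, 5), (1, 5, 2), (2, 1, 5), (2, 5, 1), (5, 1, 2), (5, 2, 1).
That gives 6 states.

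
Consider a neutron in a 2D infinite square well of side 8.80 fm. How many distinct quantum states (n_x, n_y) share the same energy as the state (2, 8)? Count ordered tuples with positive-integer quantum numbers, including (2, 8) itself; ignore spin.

The level has n_x² + n_y² = 68. The ordered positive-integer solutions are (2, 8), (8, 2).
That gives 2 states.

degeneracy = 2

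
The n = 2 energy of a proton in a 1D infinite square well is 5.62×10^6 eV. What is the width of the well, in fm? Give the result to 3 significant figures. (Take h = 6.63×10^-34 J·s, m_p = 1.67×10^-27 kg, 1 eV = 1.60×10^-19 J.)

L = 12.1 fm

From E_n = n²h²/(8m_pL²), L = n·h/√(8m_pE_n).
E_2 = 5.62×10^6 eV = 8.992×10^-13 J, so L = 2·6.63×10^-34/√(8·1.67×10^-27·8.992×10^-13) = 1.21×10^-14 m = 12.1 fm.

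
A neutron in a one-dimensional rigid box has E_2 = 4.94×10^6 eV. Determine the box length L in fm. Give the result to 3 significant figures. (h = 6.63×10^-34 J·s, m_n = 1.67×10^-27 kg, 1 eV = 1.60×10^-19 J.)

From E_n = n²h²/(8m_nL²), L = n·h/√(8m_nE_n).
E_2 = 4.94×10^6 eV = 7.904×10^-13 J, so L = 2·6.63×10^-34/√(8·1.67×10^-27·7.904×10^-13) = 1.29×10^-14 m = 12.9 fm.

L = 12.9 fm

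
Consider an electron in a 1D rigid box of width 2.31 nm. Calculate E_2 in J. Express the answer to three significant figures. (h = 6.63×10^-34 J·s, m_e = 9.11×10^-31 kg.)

For an infinite well E_n = n²h²/(8m_eL²), so E_1 = h²/(8m_eL²) = (6.63×10^-34)²/(8·9.11×10^-31·(2.31×10^-9 m)²) = 1.130×10^-20 J.
Then E_2 = 2²·E_1 = 4·1.130×10^-20 J = 4.52×10^-20 J.

E_2 = 4.52×10^-20 J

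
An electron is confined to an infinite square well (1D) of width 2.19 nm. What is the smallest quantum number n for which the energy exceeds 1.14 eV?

E_1 = h²/(8m_eL²) = 1.256×10^-20 J = 0.07840 eV.
Need n² > 1.14/0.07840 = 14.54, i.e. n > 3.813.
The smallest integer satisfying this is n = 4.

n = 4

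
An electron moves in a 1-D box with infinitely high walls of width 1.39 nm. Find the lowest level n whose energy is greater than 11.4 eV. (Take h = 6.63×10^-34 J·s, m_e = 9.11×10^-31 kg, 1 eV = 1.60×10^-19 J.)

n = 8

E_1 = h²/(8m_eL²) = 3.122×10^-20 J = 0.1951 eV.
Need n² > 11.4/0.1951 = 58.43, i.e. n > 7.644.
The smallest integer satisfying this is n = 8.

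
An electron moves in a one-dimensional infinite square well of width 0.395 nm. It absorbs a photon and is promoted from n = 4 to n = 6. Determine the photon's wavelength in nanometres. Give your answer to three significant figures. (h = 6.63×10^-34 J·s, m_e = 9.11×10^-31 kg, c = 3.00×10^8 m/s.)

E_1 = h²/(8m_eL²) = 3.866×10^-19 J, so ΔE = (6² − 4²)E_1 = 7.732×10^-18 J.
λ = hc/ΔE = (6.63×10^-34·3.00×10^8)/7.732×10^-18 = 2.57×10^-8 m = 25.7 nm.

λ = 25.7 nm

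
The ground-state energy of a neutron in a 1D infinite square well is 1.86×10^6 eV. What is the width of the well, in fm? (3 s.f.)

L = 10.5 fm

From E_n = n²h²/(8m_nL²), L = n·h/√(8m_nE_n).
E_1 = 1.86×10^6 eV = 2.980×10^-13 J, so L = 1·6.626×10^-34/√(8·1.675×10^-27·2.980×10^-13) = 1.05×10^-14 m = 10.5 fm.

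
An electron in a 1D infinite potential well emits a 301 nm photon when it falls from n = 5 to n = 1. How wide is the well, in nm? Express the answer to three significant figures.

The photon carries ΔE = hc/λ = 6.626×10^-34·2.998×10^8/3.01×10^-7 m = 6.600×10^-19 J.
Since ΔE = (5² − 1²)E_1, E_1 = 2.750×10^-20 J, and L = h/√(8m_eE_1) = 1.48×10^-9 m = 1.48 nm.

L = 1.48 nm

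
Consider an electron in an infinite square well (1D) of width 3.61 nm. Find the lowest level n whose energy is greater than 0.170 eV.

n = 3

E_1 = h²/(8m_eL²) = 4.623×10^-21 J = 0.02886 eV.
Need n² > 0.170/0.02886 = 5.891, i.e. n > 2.427.
The smallest integer satisfying this is n = 3.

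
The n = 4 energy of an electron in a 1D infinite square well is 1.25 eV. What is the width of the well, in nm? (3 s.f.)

L = 2.19 nm

From E_n = n²h²/(8m_eL²), L = n·h/√(8m_eE_n).
E_4 = 1.25 eV = 2.003×10^-19 J, so L = 4·6.626×10^-34/√(8·9.109×10^-31·2.003×10^-19) = 2.19×10^-9 m = 2.19 nm.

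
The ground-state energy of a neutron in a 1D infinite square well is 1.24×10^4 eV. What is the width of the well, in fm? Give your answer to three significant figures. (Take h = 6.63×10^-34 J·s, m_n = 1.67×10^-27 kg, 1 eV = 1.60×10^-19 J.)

L = 129 fm

From E_n = n²h²/(8m_nL²), L = n·h/√(8m_nE_n).
E_1 = 1.24×10^4 eV = 1.984×10^-15 J, so L = 1·6.63×10^-34/√(8·1.67×10^-27·1.984×10^-15) = 1.29×10^-13 m = 129 fm.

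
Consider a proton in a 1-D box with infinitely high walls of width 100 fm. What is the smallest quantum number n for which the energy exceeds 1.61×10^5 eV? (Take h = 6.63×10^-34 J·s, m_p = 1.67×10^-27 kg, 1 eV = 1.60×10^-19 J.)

n = 3

E_1 = h²/(8m_pL²) = 3.290×10^-15 J = 2.056×10^4 eV.
Need n² > 1.61×10^5/2.056×10^4 = 7.831, i.e. n > 2.798.
The smallest integer satisfying this is n = 3.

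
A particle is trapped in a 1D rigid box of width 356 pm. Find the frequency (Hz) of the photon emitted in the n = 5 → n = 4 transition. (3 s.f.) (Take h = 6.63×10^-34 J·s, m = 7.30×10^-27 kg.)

f = 8.06×10^11 Hz

E_1 = h²/(8mL²) = 5.939×10^-23 J and ΔE = (5² − 4²)E_1 = 5.345×10^-22 J.
f = ΔE/h = 5.345×10^-22/6.63×10^-34 = 8.06×10^11 Hz.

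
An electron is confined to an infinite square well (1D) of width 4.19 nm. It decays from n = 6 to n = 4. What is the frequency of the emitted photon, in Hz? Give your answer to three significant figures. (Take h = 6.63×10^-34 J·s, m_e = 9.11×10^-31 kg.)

f = 1.04×10^14 Hz

E_1 = h²/(8m_eL²) = 3.436×10^-21 J and ΔE = (6² − 4²)E_1 = 6.872×10^-20 J.
f = ΔE/h = 6.872×10^-20/6.63×10^-34 = 1.04×10^14 Hz.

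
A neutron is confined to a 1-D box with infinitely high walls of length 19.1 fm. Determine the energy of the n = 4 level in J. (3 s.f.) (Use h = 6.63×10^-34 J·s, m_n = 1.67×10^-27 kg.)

For an infinite well E_n = n²h²/(8m_nL²), so E_1 = h²/(8m_nL²) = (6.63×10^-34)²/(8·1.67×10^-27·(1.91×10^-14 m)²) = 9.019×10^-14 J.
Then E_4 = 4²·E_1 = 16·9.019×10^-14 J = 1.44×10^-12 J.

E_4 = 1.44×10^-12 J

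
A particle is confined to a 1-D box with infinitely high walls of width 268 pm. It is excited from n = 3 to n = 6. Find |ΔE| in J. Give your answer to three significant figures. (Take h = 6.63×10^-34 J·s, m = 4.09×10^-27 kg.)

E_1 = h²/(8mL²) = 1.870×10^-22 J.
|ΔE| = |3² − 6²|·E_1 = 27·1.870×10^-22 J = 5.05×10^-21 J.

|ΔE| = 5.05×10^-21 J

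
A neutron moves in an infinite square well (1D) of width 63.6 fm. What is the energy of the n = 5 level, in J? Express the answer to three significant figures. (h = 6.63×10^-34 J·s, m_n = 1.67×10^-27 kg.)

For an infinite well E_n = n²h²/(8m_nL²), so E_1 = h²/(8m_nL²) = (6.63×10^-34)²/(8·1.67×10^-27·(6.36×10^-14 m)²) = 8.134×10^-15 J.
Then E_5 = 5²·E_1 = 25·8.134×10^-15 J = 2.03×10^-13 J.

E_5 = 2.03×10^-13 J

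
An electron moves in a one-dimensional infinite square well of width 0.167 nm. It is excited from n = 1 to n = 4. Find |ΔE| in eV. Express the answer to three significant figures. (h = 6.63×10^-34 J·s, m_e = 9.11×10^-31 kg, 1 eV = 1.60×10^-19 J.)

|ΔE| = 203 eV

E_1 = h²/(8m_eL²) = 2.163×10^-18 J.
|ΔE| = |1² − 4²|·E_1 = 15·2.163×10^-18 J = 3.245×10^-17 J = 203 eV.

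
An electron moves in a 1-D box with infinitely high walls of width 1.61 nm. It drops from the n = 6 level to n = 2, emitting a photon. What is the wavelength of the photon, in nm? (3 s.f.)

E_1 = h²/(8m_eL²) = 2.324×10^-20 J, so ΔE = (6² − 2²)E_1 = 7.437×10^-19 J.
λ = hc/ΔE = (6.626×10^-34·2.998×10^8)/7.437×10^-19 = 2.67×10^-7 m = 267 nm.

λ = 267 nm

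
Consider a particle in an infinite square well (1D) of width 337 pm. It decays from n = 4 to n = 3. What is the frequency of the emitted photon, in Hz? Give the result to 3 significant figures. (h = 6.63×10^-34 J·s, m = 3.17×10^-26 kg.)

f = 1.61×10^11 Hz

E_1 = h²/(8mL²) = 1.526×10^-23 J and ΔE = (4² − 3²)E_1 = 1.068×10^-22 J.
f = ΔE/h = 1.068×10^-22/6.63×10^-34 = 1.61×10^11 Hz.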